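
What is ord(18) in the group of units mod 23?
11

23 is prime, so ord(18) divides φ(23) = 22.
Divisors of 22: 1, 2, 11, 22.
Repeated squaring: 18^1 ≡ 18, 18^2 ≡ 2, 18^4 ≡ 4, 18^8 ≡ 16, 18^16 ≡ 3 (mod 23).
Test 18^d mod 23 for each divisor d in increasing order:
18^1 ≡ 18
18^2 ≡ 2
18^11 = 18^8·18^2·18^1 ≡ 1  ← first divisor giving 1
The order is 11.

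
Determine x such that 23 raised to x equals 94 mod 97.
14

Baby-step giant-step with step n = ⌈√97⌉ = 10.
Baby steps 23^j mod 97 (j:value) for j=0..9: 0:1, 1:23, 2:44, 3:42, 4:93, 5:5, 6:18, 7:26, 8:16, 9:77.
Giant-step multiplier: 23^(-10) ≡ 23^(96-10) = 23^86 ≡ 66 (mod 97).
Giant steps γ_i = 94·66^i mod 97: γ_0=94, γ_1=93 (in table at j=4).
x = i·n + j = 1·10 + 4 = 14.
Check: 23^14 ≡ 94 (mod 97).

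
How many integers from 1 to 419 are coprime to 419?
418

419 = 419
φ(n) = n × ∏(1 - 1/p) for each prime p dividing n
φ(419) = 419 × (1 - 1/419) = 418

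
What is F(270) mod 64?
40

Matrix identity: Q^n = [[F_(n+1), F_n], [F_n, F_(n-1)]] with Q = [[1,1],[1,0]].
n = 270 = 100001110₂. Square-and-multiply, entries mod 64:
Q^1 = [[1,1],[1,0]]
Q^2 = (Q^1)² = [[2,1],[1,1]]
Q^4 = (Q^2)² = [[5,3],[3,2]]
Q^8 = (Q^4)² = [[34,21],[21,13]]
Q^16 = (Q^8)² = [[61,27],[27,34]]
Q^33 = (Q^16)²·Q = [[39,34],[34,5]]
Q^67 = (Q^33)²·Q = [[13,53],[53,24]]
Q^135 = (Q^67)²·Q = [[11,34],[34,41]]
Q^270 = (Q^135)² = [[61,40],[40,21]]
F_270 mod 64 = Q^270[0][1] = 40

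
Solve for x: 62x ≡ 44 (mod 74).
x ≡ 21 (mod 37)

gcd(62, 74) = 2, which divides 44, so solutions exist.
Divide through by 2: 31x ≡ 22 (mod 37).
Find 31^(-1) mod 37 by the extended Euclidean algorithm:
37 = 1 × 31 + 6  ⟹  6 = (1)·37 + (-1)·31
31 = 5 × 6 + 1  ⟹  1 = (-5)·37 + (6)·31
So (6)·31 ≡ 1 (mod 37), i.e. 31^(-1) ≡ 6 (mod 37).
x ≡ 6 × 22 = 132 ≡ 21 (mod 37).
Check: 62 × 21 = 1302 ≡ 44 (mod 74).
x ≡ 21 (mod 37), giving 2 solutions mod 74.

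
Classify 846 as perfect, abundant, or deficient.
abundant

Proper divisors of 846: sum = 1 + 2 + 3 + 6 + 9 + 18 + 47 + 94 + 141 + 282 + 423 = 1026
Since 1026 > 846, 846 is abundant.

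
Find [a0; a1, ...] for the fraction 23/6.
[3; 1, 5]

Euclidean algorithm steps:
23 = 3 × 6 + 5
6 = 1 × 5 + 1
5 = 5 × 1 + 0
Continued fraction: [3; 1, 5]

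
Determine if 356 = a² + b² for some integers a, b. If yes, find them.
10² + 16² (a=10, b=16)

Factorization: 356 = 2^2 × 89
By Fermat: n is sum of two squares iff every prime p ≡ 3 (mod 4) appears to even power.
All primes ≡ 3 (mod 4) appear to even power.
Search a = 0, 1, 2, … for 356 - a² a perfect square: first hit at a = 10: 356 - 100 = 256 = 16².
356 = 10² + 16² = 100 + 256 ✓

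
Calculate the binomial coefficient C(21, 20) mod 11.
10

Using Lucas' theorem:
Write n=21 and k=20 in base 11:
n in base 11: [1, 10]
k in base 11: [1, 9]
C(21,20) mod 11 = ∏ C(n_i, k_i) mod 11
Digit binomials (mod 11): C(1,1) = 1; C(10,9) = 10
Product: 1 × 10 = 10 ≡ 10 (mod 11)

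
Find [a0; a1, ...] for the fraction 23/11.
[2; 11]

Euclidean algorithm steps:
23 = 2 × 11 + 1
11 = 11 × 1 + 0
Continued fraction: [2; 11]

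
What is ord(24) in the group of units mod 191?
95

191 is prime, so ord(24) divides φ(191) = 190.
Divisors of 190: 1, 2, 5, 10, 19, 38, 95, 190.
Repeated squaring: 24^1 ≡ 24, 24^2 ≡ 3, 24^4 ≡ 9, 24^8 ≡ 81, 24^16 ≡ 67, 24^32 ≡ 96, 24^64 ≡ 48, 24^128 ≡ 12 (mod 191).
Test 24^d mod 191 for each divisor d in increasing order:
24^1 ≡ 24
24^2 ≡ 3
24^5 = 24^4·24^1 ≡ 25
24^10 = 24^8·24^2 ≡ 52
24^19 = 24^16·24^2·24^1 ≡ 49
24^38 = 24^32·24^4·24^2 ≡ 109
24^95 = 24^64·24^16·24^8·24^4·24^2·24^1 ≡ 1  ← first divisor giving 1
The order is 95.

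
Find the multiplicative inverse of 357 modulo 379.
155

gcd(357, 379) = 1, so the inverse exists.
Extended Euclidean algorithm on (379, 357):
379 = 1 × 357 + 22  ⟹  22 = (1)·379 + (-1)·357
357 = 16 × 22 + 5  ⟹  5 = (-16)·379 + (17)·357
22 = 4 × 5 + 2  ⟹  2 = (65)·379 + (-69)·357
5 = 2 × 2 + 1  ⟹  1 = (-146)·379 + (155)·357
So (155)·357 ≡ 1 (mod 379), i.e. 357^(-1) ≡ 155 (mod 379).
Check: 357 × 155 = 55335 ≡ 1 (mod 379)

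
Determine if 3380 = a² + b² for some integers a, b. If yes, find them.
4² + 58² (a=4, b=58)

Factorization: 3380 = 2^2 × 5 × 13^2
By Fermat: n is sum of two squares iff every prime p ≡ 3 (mod 4) appears to even power.
All primes ≡ 3 (mod 4) appear to even power.
Search a = 0, 1, 2, … for 3380 - a² a perfect square: first hit at a = 4: 3380 - 16 = 3364 = 58².
3380 = 4² + 58² = 16 + 3364 ✓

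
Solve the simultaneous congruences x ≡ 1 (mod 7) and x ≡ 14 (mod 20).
134

Using Chinese Remainder Theorem:
M = 7 × 20 = 140
M1 = 20, M2 = 7
y1 = 20^(-1) mod 7 = 6
y2 = 7^(-1) mod 20 = 3
x = (1×20×6 + 14×7×3) mod 140 = 134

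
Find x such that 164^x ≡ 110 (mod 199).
91

Baby-step giant-step with step n = ⌈√199⌉ = 15.
Baby steps 164^j mod 199 (j:value) for j=0..14: 0:1, 1:164, 2:31, 3:109, 4:165, 5:195, 6:140, 7:75, 8:161, 9:136, 10:16, 11:37, 12:98, 13:152, 14:53.
Giant-step multiplier: 164^(-15) ≡ 164^(198-15) = 164^183 ≡ 171 (mod 199).
Giant steps γ_i = 110·171^i mod 199: γ_0=110, γ_1=104, γ_2=73, γ_3=145, γ_4=119, γ_5=51, γ_6=164 (in table at j=1).
x = i·n + j = 6·15 + 1 = 91.
Check: 164^91 ≡ 110 (mod 199).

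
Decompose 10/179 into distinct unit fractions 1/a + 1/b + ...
1/18 + 1/3222

Greedy algorithm:
10/179: ceiling(179/10) = 18, use 1/18
1/3222: ceiling(3222/1) = 3222, use 1/3222
Result: 10/179 = 1/18 + 1/3222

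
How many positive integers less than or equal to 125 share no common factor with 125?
100

125 = 5^3
φ(n) = n × ∏(1 - 1/p) for each prime p dividing n
φ(125) = 125 × (1 - 1/5) = 100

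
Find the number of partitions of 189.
1527273599625

p(n) counts ways to write n as a sum of positive integers (order ignored).
Euler's pentagonal recurrence: p(k) = p(k-1) + p(k-2) - p(k-5) - p(k-7) + p(k-12) + p(k-15) - ... (offsets j(3j∓1)/2, signs ++--, p(0)=1, p(<0)=0).
DP table for k = 0..188: p(0)=1, p(1)=1, p(2)=2, p(3)=3, p(4)=5, p(5)=7, p(6)=11, p(7)=15, p(8)=22, p(9)=30, p(10)=42, p(11)=56, p(12)=77, p(13)=101, p(14)=135, p(15)=176, p(16)=231, p(17)=297, p(18)=385, p(19)=490, p(20)=627, p(21)=792, p(22)=1002, p(23)=1255, p(24)=1575, p(25)=1958, p(26)=2436, p(27)=3010, p(28)=3718, p(29)=4565, p(30)=5604, p(31)=6842, p(32)=8349, p(33)=10143, p(34)=12310, p(35)=14883, p(36)=17977, p(37)=21637, p(38)=26015, p(39)=31185, p(40)=37338, p(41)=44583, p(42)=53174, p(43)=63261, p(44)=75175, p(45)=89134, p(46)=105558, p(47)=124754, p(48)=147273, p(49)=173525, p(50)=204226, p(51)=239943, p(52)=281589, p(53)=329931, p(54)=386155, p(55)=451276, p(56)=526823, p(57)=614154, p(58)=715220, p(59)=831820, p(60)=966467, p(61)=1121505, p(62)=1300156, p(63)=1505499, p(64)=1741630, p(65)=2012558, p(66)=2323520, p(67)=2679689, p(68)=3087735, p(69)=3554345, p(70)=4087968, p(71)=4697205, p(72)=5392783, p(73)=6185689, p(74)=7089500, p(75)=8118264, p(76)=9289091, p(77)=10619863, p(78)=12132164, p(79)=13848650, p(80)=15796476, p(81)=18004327, p(82)=20506255, p(83)=23338469, p(84)=26543660, p(85)=30167357, p(86)=34262962, p(87)=38887673, p(88)=44108109, p(89)=49995925, p(90)=56634173, p(91)=64112359, p(92)=72533807, p(93)=82010177, p(94)=92669720, p(95)=104651419, p(96)=118114304, p(97)=133230930, p(98)=150198136, p(99)=169229875, p(100)=190569292, p(101)=214481126, p(102)=241265379, p(103)=271248950, p(104)=304801365, p(105)=342325709, p(106)=384276336, p(107)=431149389, p(108)=483502844, p(109)=541946240, p(110)=607163746, p(111)=679903203, p(112)=761002156, p(113)=851376628, p(114)=952050665, p(115)=1064144451, p(116)=1188908248, p(117)=1327710076, p(118)=1482074143, p(119)=1653668665, p(120)=1844349560, p(121)=2056148051, p(122)=2291320912, p(123)=2552338241, p(124)=2841940500, p(125)=3163127352, p(126)=3519222692, p(127)=3913864295, p(128)=4351078600, p(129)=4835271870, p(130)=5371315400, p(131)=5964539504, p(132)=6620830889, p(133)=7346629512, p(134)=8149040695, p(135)=9035836076, p(136)=10015581680, p(137)=11097645016, p(138)=12292341831, p(139)=13610949895, p(140)=15065878135, p(141)=16670689208, p(142)=18440293320, p(143)=20390982757, p(144)=22540654445, p(145)=24908858009, p(146)=27517052599, p(147)=30388671978, p(148)=33549419497, p(149)=37027355200, p(150)=40853235313, p(151)=45060624582, p(152)=49686288421, p(153)=54770336324, p(154)=60356673280, p(155)=66493182097, p(156)=73232243759, p(157)=80630964769, p(158)=88751778802, p(159)=97662728555, p(160)=107438159466, p(161)=118159068427, p(162)=129913904637, p(163)=142798995930, p(164)=156919475295, p(165)=172389800255, p(166)=189334822579, p(167)=207890420102, p(168)=228204732751, p(169)=250438925115, p(170)=274768617130, p(171)=301384802048, p(172)=330495499613, p(173)=362326859895, p(174)=397125074750, p(175)=435157697830, p(176)=476715857290, p(177)=522115831195, p(178)=571701605655, p(179)=625846753120, p(180)=684957390936, p(181)=749474411781, p(182)=819876908323, p(183)=896684817527, p(184)=980462880430, p(185)=1071823774337, p(186)=1171432692373, p(187)=1280011042268, p(188)=1398341745571.
Final step: p(189) = p(188) + p(187) - p(184) - p(182) + p(177) + p(174) - p(167) - p(163) + p(154) + p(149) - p(138) - p(132) + p(119) + p(112) - p(97) - p(89) + p(72) + p(63) - p(44) - p(34) + p(13) + p(2)
= 1398341745571 + 1280011042268 - 980462880430 - 819876908323 + 522115831195 + 397125074750 - 207890420102 - 142798995930 + 60356673280 + 37027355200 - 12292341831 - 6620830889 + 1653668665 + 761002156 - 133230930 - 49995925 + 5392783 + 1505499 - 75175 - 12310 + 101 + 2
= 1527273599625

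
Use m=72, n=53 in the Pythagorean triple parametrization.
(2375, 7632, 7993)

Euclid's formula: a = m² - n², b = 2mn, c = m² + n²
m = 72, n = 53
a = 72² - 53² = 5184 - 2809 = 2375
b = 2 × 72 × 53 = 7632
c = 72² + 53² = 5184 + 2809 = 7993
Verification: 2375² + 7632² = 5640625 + 58247424 = 63888049 = 7993² ✓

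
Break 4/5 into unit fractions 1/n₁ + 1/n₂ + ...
1/2 + 1/4 + 1/20

Greedy algorithm:
4/5: ceiling(5/4) = 2, use 1/2
3/10: ceiling(10/3) = 4, use 1/4
1/20: ceiling(20/1) = 20, use 1/20
Result: 4/5 = 1/2 + 1/4 + 1/20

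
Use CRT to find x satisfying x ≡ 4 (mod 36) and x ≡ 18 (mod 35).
508

Using Chinese Remainder Theorem:
M = 36 × 35 = 1260
M1 = 35, M2 = 36
y1 = 35^(-1) mod 36 = 35
y2 = 36^(-1) mod 35 = 1
x = (4×35×35 + 18×36×1) mod 1260 = 508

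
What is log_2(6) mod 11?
9

Baby-step giant-step with step n = ⌈√11⌉ = 4.
Baby steps 2^j mod 11 (j:value) for j=0..3: 0:1, 1:2, 2:4, 3:8.
Giant-step multiplier: 2^(-4) ≡ 2^(10-4) = 2^6 ≡ 9 (mod 11).
Giant steps γ_i = 6·9^i mod 11: γ_0=6, γ_1=10, γ_2=2 (in table at j=1).
x = i·n + j = 2·4 + 1 = 9.
Check: 2^9 ≡ 6 (mod 11).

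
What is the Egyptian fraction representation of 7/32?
1/5 + 1/54 + 1/4320

Greedy algorithm:
7/32: ceiling(32/7) = 5, use 1/5
3/160: ceiling(160/3) = 54, use 1/54
1/4320: ceiling(4320/1) = 4320, use 1/4320
Result: 7/32 = 1/5 + 1/54 + 1/4320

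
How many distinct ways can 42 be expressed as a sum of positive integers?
53174

p(n) counts ways to write n as a sum of positive integers (order ignored).
Euler's pentagonal recurrence: p(k) = p(k-1) + p(k-2) - p(k-5) - p(k-7) + p(k-12) + p(k-15) - ... (offsets j(3j∓1)/2, signs ++--, p(0)=1, p(<0)=0).
DP table for k = 0..41: p(0)=1, p(1)=1, p(2)=2, p(3)=3, p(4)=5, p(5)=7, p(6)=11, p(7)=15, p(8)=22, p(9)=30, p(10)=42, p(11)=56, p(12)=77, p(13)=101, p(14)=135, p(15)=176, p(16)=231, p(17)=297, p(18)=385, p(19)=490, p(20)=627, p(21)=792, p(22)=1002, p(23)=1255, p(24)=1575, p(25)=1958, p(26)=2436, p(27)=3010, p(28)=3718, p(29)=4565, p(30)=5604, p(31)=6842, p(32)=8349, p(33)=10143, p(34)=12310, p(35)=14883, p(36)=17977, p(37)=21637, p(38)=26015, p(39)=31185, p(40)=37338, p(41)=44583.
Final step: p(42) = p(41) + p(40) - p(37) - p(35) + p(30) + p(27) - p(20) - p(16) + p(7) + p(2)
= 44583 + 37338 - 21637 - 14883 + 5604 + 3010 - 627 - 231 + 15 + 2
= 53174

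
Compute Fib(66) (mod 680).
128

Matrix identity: Q^n = [[F_(n+1), F_n], [F_n, F_(n-1)]] with Q = [[1,1],[1,0]].
n = 66 = 1000010₂. Square-and-multiply, entries mod 680:
Q^1 = [[1,1],[1,0]]
Q^2 = (Q^1)² = [[2,1],[1,1]]
Q^4 = (Q^2)² = [[5,3],[3,2]]
Q^8 = (Q^4)² = [[34,21],[21,13]]
Q^16 = (Q^8)² = [[237,307],[307,610]]
Q^33 = (Q^16)²·Q = [[407,138],[138,269]]
Q^66 = (Q^33)² = [[413,128],[128,285]]
F_66 mod 680 = Q^66[0][1] = 128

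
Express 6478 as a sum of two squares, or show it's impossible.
Not possible

Factorization: 6478 = 2 × 41 × 79
By Fermat: n is sum of two squares iff every prime p ≡ 3 (mod 4) appears to even power.
Prime(s) ≡ 3 (mod 4) with odd exponent: [(79, 1)]
Therefore 6478 cannot be expressed as a² + b².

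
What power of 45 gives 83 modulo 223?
128

Baby-step giant-step with step n = ⌈√223⌉ = 15.
Baby steps 45^j mod 223 (j:value) for j=0..14: 0:1, 1:45, 2:18, 3:141, 4:101, 5:85, 6:34, 7:192, 8:166, 9:111, 10:89, 11:214, 12:41, 13:61, 14:69.
Giant-step multiplier: 45^(-15) ≡ 45^(222-15) = 45^207 ≡ 118 (mod 223).
Giant steps γ_i = 83·118^i mod 223: γ_0=83, γ_1=205, γ_2=106, γ_3=20, γ_4=130, γ_5=176, γ_6=29, γ_7=77, γ_8=166 (in table at j=8).
x = i·n + j = 8·15 + 8 = 128.
Check: 45^128 ≡ 83 (mod 223).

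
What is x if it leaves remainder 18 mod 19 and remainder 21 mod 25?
246

Using Chinese Remainder Theorem:
M = 19 × 25 = 475
M1 = 25, M2 = 19
y1 = 25^(-1) mod 19 = 16
y2 = 19^(-1) mod 25 = 4
x = (18×25×16 + 21×19×4) mod 475 = 246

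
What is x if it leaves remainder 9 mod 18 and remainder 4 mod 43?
477

Using Chinese Remainder Theorem:
M = 18 × 43 = 774
M1 = 43, M2 = 18
y1 = 43^(-1) mod 18 = 13
y2 = 18^(-1) mod 43 = 12
x = (9×43×13 + 4×18×12) mod 774 = 477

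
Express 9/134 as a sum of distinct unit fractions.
1/15 + 1/2010

Greedy algorithm:
9/134: ceiling(134/9) = 15, use 1/15
1/2010: ceiling(2010/1) = 2010, use 1/2010
Result: 9/134 = 1/15 + 1/2010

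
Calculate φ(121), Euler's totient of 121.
110

121 = 11^2
φ(n) = n × ∏(1 - 1/p) for each prime p dividing n
φ(121) = 121 × (1 - 1/11) = 110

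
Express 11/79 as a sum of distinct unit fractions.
1/8 + 1/71 + 1/6411 + 1/57534879 + 1/5517103778372856

Greedy algorithm:
11/79: ceiling(79/11) = 8, use 1/8
9/632: ceiling(632/9) = 71, use 1/71
7/44872: ceiling(44872/7) = 6411, use 1/6411
5/287674392: ceiling(287674392/5) = 57534879, use 1/57534879
1/5517103778372856: ceiling(5517103778372856/1) = 5517103778372856, use 1/5517103778372856
Result: 11/79 = 1/8 + 1/71 + 1/6411 + 1/57534879 + 1/5517103778372856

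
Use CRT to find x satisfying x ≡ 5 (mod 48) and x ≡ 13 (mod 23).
197

Using Chinese Remainder Theorem:
M = 48 × 23 = 1104
M1 = 23, M2 = 48
y1 = 23^(-1) mod 48 = 23
y2 = 48^(-1) mod 23 = 12
x = (5×23×23 + 13×48×12) mod 1104 = 197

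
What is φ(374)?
160

374 = 2 × 11 × 17
φ(n) = n × ∏(1 - 1/p) for each prime p dividing n
φ(374) = 374 × (1 - 1/2) × (1 - 1/11) × (1 - 1/17) = 160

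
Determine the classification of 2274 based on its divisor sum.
abundant

Proper divisors of 2274: sum = 1 + 2 + 3 + 6 + 379 + 758 + 1137 = 2286
Since 2286 > 2274, 2274 is abundant.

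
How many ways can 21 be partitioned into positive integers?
792

p(n) counts ways to write n as a sum of positive integers (order ignored).
Euler's pentagonal recurrence: p(k) = p(k-1) + p(k-2) - p(k-5) - p(k-7) + p(k-12) + p(k-15) - ... (offsets j(3j∓1)/2, signs ++--, p(0)=1, p(<0)=0).
DP table for k = 0..20: p(0)=1, p(1)=1, p(2)=2, p(3)=3, p(4)=5, p(5)=7, p(6)=11, p(7)=15, p(8)=22, p(9)=30, p(10)=42, p(11)=56, p(12)=77, p(13)=101, p(14)=135, p(15)=176, p(16)=231, p(17)=297, p(18)=385, p(19)=490, p(20)=627.
Final step: p(21) = p(20) + p(19) - p(16) - p(14) + p(9) + p(6)
= 627 + 490 - 231 - 135 + 30 + 11
= 792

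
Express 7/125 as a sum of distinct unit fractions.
1/18 + 1/2250

Greedy algorithm:
7/125: ceiling(125/7) = 18, use 1/18
1/2250: ceiling(2250/1) = 2250, use 1/2250
Result: 7/125 = 1/18 + 1/2250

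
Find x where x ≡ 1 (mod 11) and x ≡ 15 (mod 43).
144

Using Chinese Remainder Theorem:
M = 11 × 43 = 473
M1 = 43, M2 = 11
y1 = 43^(-1) mod 11 = 10
y2 = 11^(-1) mod 43 = 4
x = (1×43×10 + 15×11×4) mod 473 = 144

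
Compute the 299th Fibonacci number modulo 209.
89

Matrix identity: Q^n = [[F_(n+1), F_n], [F_n, F_(n-1)]] with Q = [[1,1],[1,0]].
n = 299 = 100101011₂. Square-and-multiply, entries mod 209:
Q^1 = [[1,1],[1,0]]
Q^2 = (Q^1)² = [[2,1],[1,1]]
Q^4 = (Q^2)² = [[5,3],[3,2]]
Q^9 = (Q^4)²·Q = [[55,34],[34,21]]
Q^18 = (Q^9)² = [[1,76],[76,134]]
Q^37 = (Q^18)²·Q = [[153,134],[134,19]]
Q^74 = (Q^37)² = [[192,58],[58,134]]
Q^149 = (Q^74)²·Q = [[198,100],[100,98]]
Q^299 = (Q^149)²·Q = [[11,89],[89,131]]
F_299 mod 209 = Q^299[0][1] = 89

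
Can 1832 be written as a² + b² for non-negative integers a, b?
26² + 34² (a=26, b=34)

Factorization: 1832 = 2^3 × 229
By Fermat: n is sum of two squares iff every prime p ≡ 3 (mod 4) appears to even power.
All primes ≡ 3 (mod 4) appear to even power.
Search a = 0, 1, 2, … for 1832 - a² a perfect square: first hit at a = 26: 1832 - 676 = 1156 = 34².
1832 = 26² + 34² = 676 + 1156 ✓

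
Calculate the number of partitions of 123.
2552338241

p(n) counts ways to write n as a sum of positive integers (order ignored).
Euler's pentagonal recurrence: p(k) = p(k-1) + p(k-2) - p(k-5) - p(k-7) + p(k-12) + p(k-15) - ... (offsets j(3j∓1)/2, signs ++--, p(0)=1, p(<0)=0).
DP table for k = 0..122: p(0)=1, p(1)=1, p(2)=2, p(3)=3, p(4)=5, p(5)=7, p(6)=11, p(7)=15, p(8)=22, p(9)=30, p(10)=42, p(11)=56, p(12)=77, p(13)=101, p(14)=135, p(15)=176, p(16)=231, p(17)=297, p(18)=385, p(19)=490, p(20)=627, p(21)=792, p(22)=1002, p(23)=1255, p(24)=1575, p(25)=1958, p(26)=2436, p(27)=3010, p(28)=3718, p(29)=4565, p(30)=5604, p(31)=6842, p(32)=8349, p(33)=10143, p(34)=12310, p(35)=14883, p(36)=17977, p(37)=21637, p(38)=26015, p(39)=31185, p(40)=37338, p(41)=44583, p(42)=53174, p(43)=63261, p(44)=75175, p(45)=89134, p(46)=105558, p(47)=124754, p(48)=147273, p(49)=173525, p(50)=204226, p(51)=239943, p(52)=281589, p(53)=329931, p(54)=386155, p(55)=451276, p(56)=526823, p(57)=614154, p(58)=715220, p(59)=831820, p(60)=966467, p(61)=1121505, p(62)=1300156, p(63)=1505499, p(64)=1741630, p(65)=2012558, p(66)=2323520, p(67)=2679689, p(68)=3087735, p(69)=3554345, p(70)=4087968, p(71)=4697205, p(72)=5392783, p(73)=6185689, p(74)=7089500, p(75)=8118264, p(76)=9289091, p(77)=10619863, p(78)=12132164, p(79)=13848650, p(80)=15796476, p(81)=18004327, p(82)=20506255, p(83)=23338469, p(84)=26543660, p(85)=30167357, p(86)=34262962, p(87)=38887673, p(88)=44108109, p(89)=49995925, p(90)=56634173, p(91)=64112359, p(92)=72533807, p(93)=82010177, p(94)=92669720, p(95)=104651419, p(96)=118114304, p(97)=133230930, p(98)=150198136, p(99)=169229875, p(100)=190569292, p(101)=214481126, p(102)=241265379, p(103)=271248950, p(104)=304801365, p(105)=342325709, p(106)=384276336, p(107)=431149389, p(108)=483502844, p(109)=541946240, p(110)=607163746, p(111)=679903203, p(112)=761002156, p(113)=851376628, p(114)=952050665, p(115)=1064144451, p(116)=1188908248, p(117)=1327710076, p(118)=1482074143, p(119)=1653668665, p(120)=1844349560, p(121)=2056148051, p(122)=2291320912.
Final step: p(123) = p(122) + p(121) - p(118) - p(116) + p(111) + p(108) - p(101) - p(97) + p(88) + p(83) - p(72) - p(66) + p(53) + p(46) - p(31) - p(23) + p(6)
= 2291320912 + 2056148051 - 1482074143 - 1188908248 + 679903203 + 483502844 - 214481126 - 133230930 + 44108109 + 23338469 - 5392783 - 2323520 + 329931 + 105558 - 6842 - 1255 + 11
= 2552338241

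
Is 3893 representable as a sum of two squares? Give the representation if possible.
7² + 62² (a=7, b=62)

Factorization: 3893 = 17 × 229
By Fermat: n is sum of two squares iff every prime p ≡ 3 (mod 4) appears to even power.
All primes ≡ 3 (mod 4) appear to even power.
Search a = 0, 1, 2, … for 3893 - a² a perfect square: first hit at a = 7: 3893 - 49 = 3844 = 62².
3893 = 7² + 62² = 49 + 3844 ✓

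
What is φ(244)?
120

244 = 2^2 × 61
φ(n) = n × ∏(1 - 1/p) for each prime p dividing n
φ(244) = 244 × (1 - 1/2) × (1 - 1/61) = 120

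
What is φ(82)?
40

82 = 2 × 41
φ(n) = n × ∏(1 - 1/p) for each prime p dividing n
φ(82) = 82 × (1 - 1/2) × (1 - 1/41) = 40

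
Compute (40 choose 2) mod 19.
1

Using Lucas' theorem:
Write n=40 and k=2 in base 19:
n in base 19: [2, 2]
k in base 19: [0, 2]
C(40,2) mod 19 = ∏ C(n_i, k_i) mod 19
Digit binomials (mod 19): C(2,0) = 1; C(2,2) = 1
Product: 1 × 1 = 1 ≡ 1 (mod 19)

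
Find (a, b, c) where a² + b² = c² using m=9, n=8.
(17, 144, 145)

Euclid's formula: a = m² - n², b = 2mn, c = m² + n²
m = 9, n = 8
a = 9² - 8² = 81 - 64 = 17
b = 2 × 9 × 8 = 144
c = 9² + 8² = 81 + 64 = 145
Verification: 17² + 144² = 289 + 20736 = 21025 = 145² ✓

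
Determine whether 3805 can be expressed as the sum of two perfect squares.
18² + 59² (a=18, b=59)

Factorization: 3805 = 5 × 761
By Fermat: n is sum of two squares iff every prime p ≡ 3 (mod 4) appears to even power.
All primes ≡ 3 (mod 4) appear to even power.
Search a = 0, 1, 2, … for 3805 - a² a perfect square: first hit at a = 18: 3805 - 324 = 3481 = 59².
3805 = 18² + 59² = 324 + 3481 ✓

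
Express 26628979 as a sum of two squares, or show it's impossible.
Not possible

Factorization: 26628979 = 13 × 127^3
By Fermat: n is sum of two squares iff every prime p ≡ 3 (mod 4) appears to even power.
Prime(s) ≡ 3 (mod 4) with odd exponent: [(127, 3)]
Therefore 26628979 cannot be expressed as a² + b².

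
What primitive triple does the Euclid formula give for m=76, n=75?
(151, 11400, 11401)

Euclid's formula: a = m² - n², b = 2mn, c = m² + n²
m = 76, n = 75
a = 76² - 75² = 5776 - 5625 = 151
b = 2 × 76 × 75 = 11400
c = 76² + 75² = 5776 + 5625 = 11401
Verification: 151² + 11400² = 22801 + 129960000 = 129982801 = 11401² ✓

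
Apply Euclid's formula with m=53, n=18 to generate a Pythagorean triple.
(2485, 1908, 3133)

Euclid's formula: a = m² - n², b = 2mn, c = m² + n²
m = 53, n = 18
a = 53² - 18² = 2809 - 324 = 2485
b = 2 × 53 × 18 = 1908
c = 53² + 18² = 2809 + 324 = 3133
Verification: 2485² + 1908² = 6175225 + 3640464 = 9815689 = 3133² ✓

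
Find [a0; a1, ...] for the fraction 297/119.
[2; 2, 59]

Euclidean algorithm steps:
297 = 2 × 119 + 59
119 = 2 × 59 + 1
59 = 59 × 1 + 0
Continued fraction: [2; 2, 59]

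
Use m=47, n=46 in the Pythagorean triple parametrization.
(93, 4324, 4325)

Euclid's formula: a = m² - n², b = 2mn, c = m² + n²
m = 47, n = 46
a = 47² - 46² = 2209 - 2116 = 93
b = 2 × 47 × 46 = 4324
c = 47² + 46² = 2209 + 2116 = 4325
Verification: 93² + 4324² = 8649 + 18696976 = 18705625 = 4325² ✓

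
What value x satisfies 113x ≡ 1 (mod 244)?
149

gcd(113, 244) = 1, so the inverse exists.
Extended Euclidean algorithm on (244, 113):
244 = 2 × 113 + 18  ⟹  18 = (1)·244 + (-2)·113
113 = 6 × 18 + 5  ⟹  5 = (-6)·244 + (13)·113
18 = 3 × 5 + 3  ⟹  3 = (19)·244 + (-41)·113
5 = 1 × 3 + 2  ⟹  2 = (-25)·244 + (54)·113
3 = 1 × 2 + 1  ⟹  1 = (44)·244 + (-95)·113
So (-95)·113 ≡ 1 (mod 244), i.e. 113^(-1) ≡ -95 ≡ 149 (mod 244).
Check: 113 × 149 = 16837 ≡ 1 (mod 244)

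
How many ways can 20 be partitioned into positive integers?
627

p(n) counts ways to write n as a sum of positive integers (order ignored).
Euler's pentagonal recurrence: p(k) = p(k-1) + p(k-2) - p(k-5) - p(k-7) + p(k-12) + p(k-15) - ... (offsets j(3j∓1)/2, signs ++--, p(0)=1, p(<0)=0).
DP table for k = 0..19: p(0)=1, p(1)=1, p(2)=2, p(3)=3, p(4)=5, p(5)=7, p(6)=11, p(7)=15, p(8)=22, p(9)=30, p(10)=42, p(11)=56, p(12)=77, p(13)=101, p(14)=135, p(15)=176, p(16)=231, p(17)=297, p(18)=385, p(19)=490.
Final step: p(20) = p(19) + p(18) - p(15) - p(13) + p(8) + p(5)
= 490 + 385 - 176 - 101 + 22 + 7
= 627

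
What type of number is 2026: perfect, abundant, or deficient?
deficient

Proper divisors of 2026: sum = 1 + 2 + 1013 = 1016
Since 1016 < 2026, 2026 is deficient.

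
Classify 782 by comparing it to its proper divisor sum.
deficient

Proper divisors of 782: sum = 1 + 2 + 17 + 23 + 34 + 46 + 391 = 514
Since 514 < 782, 782 is deficient.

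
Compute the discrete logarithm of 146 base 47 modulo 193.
97

Baby-step giant-step with step n = ⌈√193⌉ = 14.
Baby steps 47^j mod 193 (j:value) for j=0..13: 0:1, 1:47, 2:86, 3:182, 4:62, 5:19, 6:121, 7:90, 8:177, 9:20, 10:168, 11:176, 12:166, 13:82.
Giant-step multiplier: 47^(-14) ≡ 47^(192-14) = 47^178 ≡ 32 (mod 193).
Giant steps γ_i = 146·32^i mod 193: γ_0=146, γ_1=40, γ_2=122, γ_3=44, γ_4=57, γ_5=87, γ_6=82 (in table at j=13).
x = i·n + j = 6·14 + 13 = 97.
Check: 47^97 ≡ 146 (mod 193).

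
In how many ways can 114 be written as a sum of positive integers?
952050665

p(n) counts ways to write n as a sum of positive integers (order ignored).
Euler's pentagonal recurrence: p(k) = p(k-1) + p(k-2) - p(k-5) - p(k-7) + p(k-12) + p(k-15) - ... (offsets j(3j∓1)/2, signs ++--, p(0)=1, p(<0)=0).
DP table for k = 0..113: p(0)=1, p(1)=1, p(2)=2, p(3)=3, p(4)=5, p(5)=7, p(6)=11, p(7)=15, p(8)=22, p(9)=30, p(10)=42, p(11)=56, p(12)=77, p(13)=101, p(14)=135, p(15)=176, p(16)=231, p(17)=297, p(18)=385, p(19)=490, p(20)=627, p(21)=792, p(22)=1002, p(23)=1255, p(24)=1575, p(25)=1958, p(26)=2436, p(27)=3010, p(28)=3718, p(29)=4565, p(30)=5604, p(31)=6842, p(32)=8349, p(33)=10143, p(34)=12310, p(35)=14883, p(36)=17977, p(37)=21637, p(38)=26015, p(39)=31185, p(40)=37338, p(41)=44583, p(42)=53174, p(43)=63261, p(44)=75175, p(45)=89134, p(46)=105558, p(47)=124754, p(48)=147273, p(49)=173525, p(50)=204226, p(51)=239943, p(52)=281589, p(53)=329931, p(54)=386155, p(55)=451276, p(56)=526823, p(57)=614154, p(58)=715220, p(59)=831820, p(60)=966467, p(61)=1121505, p(62)=1300156, p(63)=1505499, p(64)=1741630, p(65)=2012558, p(66)=2323520, p(67)=2679689, p(68)=3087735, p(69)=3554345, p(70)=4087968, p(71)=4697205, p(72)=5392783, p(73)=6185689, p(74)=7089500, p(75)=8118264, p(76)=9289091, p(77)=10619863, p(78)=12132164, p(79)=13848650, p(80)=15796476, p(81)=18004327, p(82)=20506255, p(83)=23338469, p(84)=26543660, p(85)=30167357, p(86)=34262962, p(87)=38887673, p(88)=44108109, p(89)=49995925, p(90)=56634173, p(91)=64112359, p(92)=72533807, p(93)=82010177, p(94)=92669720, p(95)=104651419, p(96)=118114304, p(97)=133230930, p(98)=150198136, p(99)=169229875, p(100)=190569292, p(101)=214481126, p(102)=241265379, p(103)=271248950, p(104)=304801365, p(105)=342325709, p(106)=384276336, p(107)=431149389, p(108)=483502844, p(109)=541946240, p(110)=607163746, p(111)=679903203, p(112)=761002156, p(113)=851376628.
Final step: p(114) = p(113) + p(112) - p(109) - p(107) + p(102) + p(99) - p(92) - p(88) + p(79) + p(74) - p(63) - p(57) + p(44) + p(37) - p(22) - p(14)
= 851376628 + 761002156 - 541946240 - 431149389 + 241265379 + 169229875 - 72533807 - 44108109 + 13848650 + 7089500 - 1505499 - 614154 + 75175 + 21637 - 1002 - 135
= 952050665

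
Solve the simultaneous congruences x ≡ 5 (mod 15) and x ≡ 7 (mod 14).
35

Using Chinese Remainder Theorem:
M = 15 × 14 = 210
M1 = 14, M2 = 15
y1 = 14^(-1) mod 15 = 14
y2 = 15^(-1) mod 14 = 1
x = (5×14×14 + 7×15×1) mod 210 = 35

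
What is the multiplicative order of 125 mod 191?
19

191 is prime, so ord(125) divides φ(191) = 190.
Divisors of 190: 1, 2, 5, 10, 19, 38, 95, 190.
Repeated squaring: 125^1 ≡ 125, 125^2 ≡ 154, 125^4 ≡ 32, 125^8 ≡ 69, 125^16 ≡ 177, 125^32 ≡ 5, 125^64 ≡ 25, 125^128 ≡ 52 (mod 191).
Test 125^d mod 191 for each divisor d in increasing order:
125^1 ≡ 125
125^2 ≡ 154
125^5 = 125^4·125^1 ≡ 180
125^10 = 125^8·125^2 ≡ 121
125^19 = 125^16·125^2·125^1 ≡ 1  ← first divisor giving 1
The order is 19.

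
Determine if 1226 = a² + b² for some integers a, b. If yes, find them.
1² + 35² (a=1, b=35)

Factorization: 1226 = 2 × 613
By Fermat: n is sum of two squares iff every prime p ≡ 3 (mod 4) appears to even power.
All primes ≡ 3 (mod 4) appear to even power.
Search a = 0, 1, 2, … for 1226 - a² a perfect square: first hit at a = 1: 1226 - 1 = 1225 = 35².
1226 = 1² + 35² = 1 + 1225 ✓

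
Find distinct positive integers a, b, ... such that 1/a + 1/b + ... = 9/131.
1/15 + 1/492 + 1/322260

Greedy algorithm:
9/131: ceiling(131/9) = 15, use 1/15
4/1965: ceiling(1965/4) = 492, use 1/492
1/322260: ceiling(322260/1) = 322260, use 1/322260
Result: 9/131 = 1/15 + 1/492 + 1/322260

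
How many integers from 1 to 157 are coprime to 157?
156

157 = 157
φ(n) = n × ∏(1 - 1/p) for each prime p dividing n
φ(157) = 157 × (1 - 1/157) = 156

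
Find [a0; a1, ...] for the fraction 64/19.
[3; 2, 1, 2, 2]

Euclidean algorithm steps:
64 = 3 × 19 + 7
19 = 2 × 7 + 5
7 = 1 × 5 + 2
5 = 2 × 2 + 1
2 = 2 × 1 + 0
Continued fraction: [3; 2, 1, 2, 2]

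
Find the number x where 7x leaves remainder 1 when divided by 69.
10

gcd(7, 69) = 1, so the inverse exists.
Extended Euclidean algorithm on (69, 7):
69 = 9 × 7 + 6  ⟹  6 = (1)·69 + (-9)·7
7 = 1 × 6 + 1  ⟹  1 = (-1)·69 + (10)·7
So (10)·7 ≡ 1 (mod 69), i.e. 7^(-1) ≡ 10 (mod 69).
Check: 7 × 10 = 70 ≡ 1 (mod 69)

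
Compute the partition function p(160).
107438159466

p(n) counts ways to write n as a sum of positive integers (order ignored).
Euler's pentagonal recurrence: p(k) = p(k-1) + p(k-2) - p(k-5) - p(k-7) + p(k-12) + p(k-15) - ... (offsets j(3j∓1)/2, signs ++--, p(0)=1, p(<0)=0).
DP table for k = 0..159: p(0)=1, p(1)=1, p(2)=2, p(3)=3, p(4)=5, p(5)=7, p(6)=11, p(7)=15, p(8)=22, p(9)=30, p(10)=42, p(11)=56, p(12)=77, p(13)=101, p(14)=135, p(15)=176, p(16)=231, p(17)=297, p(18)=385, p(19)=490, p(20)=627, p(21)=792, p(22)=1002, p(23)=1255, p(24)=1575, p(25)=1958, p(26)=2436, p(27)=3010, p(28)=3718, p(29)=4565, p(30)=5604, p(31)=6842, p(32)=8349, p(33)=10143, p(34)=12310, p(35)=14883, p(36)=17977, p(37)=21637, p(38)=26015, p(39)=31185, p(40)=37338, p(41)=44583, p(42)=53174, p(43)=63261, p(44)=75175, p(45)=89134, p(46)=105558, p(47)=124754, p(48)=147273, p(49)=173525, p(50)=204226, p(51)=239943, p(52)=281589, p(53)=329931, p(54)=386155, p(55)=451276, p(56)=526823, p(57)=614154, p(58)=715220, p(59)=831820, p(60)=966467, p(61)=1121505, p(62)=1300156, p(63)=1505499, p(64)=1741630, p(65)=2012558, p(66)=2323520, p(67)=2679689, p(68)=3087735, p(69)=3554345, p(70)=4087968, p(71)=4697205, p(72)=5392783, p(73)=6185689, p(74)=7089500, p(75)=8118264, p(76)=9289091, p(77)=10619863, p(78)=12132164, p(79)=13848650, p(80)=15796476, p(81)=18004327, p(82)=20506255, p(83)=23338469, p(84)=26543660, p(85)=30167357, p(86)=34262962, p(87)=38887673, p(88)=44108109, p(89)=49995925, p(90)=56634173, p(91)=64112359, p(92)=72533807, p(93)=82010177, p(94)=92669720, p(95)=104651419, p(96)=118114304, p(97)=133230930, p(98)=150198136, p(99)=169229875, p(100)=190569292, p(101)=214481126, p(102)=241265379, p(103)=271248950, p(104)=304801365, p(105)=342325709, p(106)=384276336, p(107)=431149389, p(108)=483502844, p(109)=541946240, p(110)=607163746, p(111)=679903203, p(112)=761002156, p(113)=851376628, p(114)=952050665, p(115)=1064144451, p(116)=1188908248, p(117)=1327710076, p(118)=1482074143, p(119)=1653668665, p(120)=1844349560, p(121)=2056148051, p(122)=2291320912, p(123)=2552338241, p(124)=2841940500, p(125)=3163127352, p(126)=3519222692, p(127)=3913864295, p(128)=4351078600, p(129)=4835271870, p(130)=5371315400, p(131)=5964539504, p(132)=6620830889, p(133)=7346629512, p(134)=8149040695, p(135)=9035836076, p(136)=10015581680, p(137)=11097645016, p(138)=12292341831, p(139)=13610949895, p(140)=15065878135, p(141)=16670689208, p(142)=18440293320, p(143)=20390982757, p(144)=22540654445, p(145)=24908858009, p(146)=27517052599, p(147)=30388671978, p(148)=33549419497, p(149)=37027355200, p(150)=40853235313, p(151)=45060624582, p(152)=49686288421, p(153)=54770336324, p(154)=60356673280, p(155)=66493182097, p(156)=73232243759, p(157)=80630964769, p(158)=88751778802, p(159)=97662728555.
Final step: p(160) = p(159) + p(158) - p(155) - p(153) + p(148) + p(145) - p(138) - p(134) + p(125) + p(120) - p(109) - p(103) + p(90) + p(83) - p(68) - p(60) + p(43) + p(34) - p(15) - p(5)
= 97662728555 + 88751778802 - 66493182097 - 54770336324 + 33549419497 + 24908858009 - 12292341831 - 8149040695 + 3163127352 + 1844349560 - 541946240 - 271248950 + 56634173 + 23338469 - 3087735 - 966467 + 63261 + 12310 - 176 - 7
= 107438159466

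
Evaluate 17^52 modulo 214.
151

Repeated squaring. Binary of 52 = 110100.
17^1 ≡ 17 (mod 214); 17^2 ≡ 75 (mod 214); 17^4 ≡ 61 (mod 214); 17^8 ≡ 83 (mod 214); 17^16 ≡ 41 (mod 214); 17^32 ≡ 183 (mod 214)
17^52 = 17^4 × 17^16 × 17^32 ≡ 151 (mod 214)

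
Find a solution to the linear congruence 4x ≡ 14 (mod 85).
x ≡ 46 (mod 85)

gcd(4, 85) = 1, which divides 14, so solutions exist.
Find 4^(-1) mod 85 by the extended Euclidean algorithm:
85 = 21 × 4 + 1  ⟹  1 = (1)·85 + (-21)·4
So (-21)·4 ≡ 1 (mod 85), i.e. 4^(-1) ≡ -21 ≡ 64 (mod 85).
x ≡ 64 × 14 = 896 ≡ 46 (mod 85).
Check: 4 × 46 = 184 ≡ 14 (mod 85).
Unique solution: x ≡ 46 (mod 85)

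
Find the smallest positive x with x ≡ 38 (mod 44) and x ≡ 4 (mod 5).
214

Using Chinese Remainder Theorem:
M = 44 × 5 = 220
M1 = 5, M2 = 44
y1 = 5^(-1) mod 44 = 9
y2 = 44^(-1) mod 5 = 4
x = (38×5×9 + 4×44×4) mod 220 = 214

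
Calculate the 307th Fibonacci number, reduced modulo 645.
128

Matrix identity: Q^n = [[F_(n+1), F_n], [F_n, F_(n-1)]] with Q = [[1,1],[1,0]].
n = 307 = 100110011₂. Square-and-multiply, entries mod 645:
Q^1 = [[1,1],[1,0]]
Q^2 = (Q^1)² = [[2,1],[1,1]]
Q^4 = (Q^2)² = [[5,3],[3,2]]
Q^9 = (Q^4)²·Q = [[55,34],[34,21]]
Q^19 = (Q^9)²·Q = [[315,311],[311,4]]
Q^38 = (Q^19)² = [[511,524],[524,632]]
Q^76 = (Q^38)² = [[347,372],[372,620]]
Q^153 = (Q^76)²·Q = [[607,148],[148,459]]
Q^307 = (Q^153)²·Q = [[516,128],[128,388]]
F_307 mod 645 = Q^307[0][1] = 128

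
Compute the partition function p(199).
3646072432125

p(n) counts ways to write n as a sum of positive integers (order ignored).
Euler's pentagonal recurrence: p(k) = p(k-1) + p(k-2) - p(k-5) - p(k-7) + p(k-12) + p(k-15) - ... (offsets j(3j∓1)/2, signs ++--, p(0)=1, p(<0)=0).
DP table for k = 0..198: p(0)=1, p(1)=1, p(2)=2, p(3)=3, p(4)=5, p(5)=7, p(6)=11, p(7)=15, p(8)=22, p(9)=30, p(10)=42, p(11)=56, p(12)=77, p(13)=101, p(14)=135, p(15)=176, p(16)=231, p(17)=297, p(18)=385, p(19)=490, p(20)=627, p(21)=792, p(22)=1002, p(23)=1255, p(24)=1575, p(25)=1958, p(26)=2436, p(27)=3010, p(28)=3718, p(29)=4565, p(30)=5604, p(31)=6842, p(32)=8349, p(33)=10143, p(34)=12310, p(35)=14883, p(36)=17977, p(37)=21637, p(38)=26015, p(39)=31185, p(40)=37338, p(41)=44583, p(42)=53174, p(43)=63261, p(44)=75175, p(45)=89134, p(46)=105558, p(47)=124754, p(48)=147273, p(49)=173525, p(50)=204226, p(51)=239943, p(52)=281589, p(53)=329931, p(54)=386155, p(55)=451276, p(56)=526823, p(57)=614154, p(58)=715220, p(59)=831820, p(60)=966467, p(61)=1121505, p(62)=1300156, p(63)=1505499, p(64)=1741630, p(65)=2012558, p(66)=2323520, p(67)=2679689, p(68)=3087735, p(69)=3554345, p(70)=4087968, p(71)=4697205, p(72)=5392783, p(73)=6185689, p(74)=7089500, p(75)=8118264, p(76)=9289091, p(77)=10619863, p(78)=12132164, p(79)=13848650, p(80)=15796476, p(81)=18004327, p(82)=20506255, p(83)=23338469, p(84)=26543660, p(85)=30167357, p(86)=34262962, p(87)=38887673, p(88)=44108109, p(89)=49995925, p(90)=56634173, p(91)=64112359, p(92)=72533807, p(93)=82010177, p(94)=92669720, p(95)=104651419, p(96)=118114304, p(97)=133230930, p(98)=150198136, p(99)=169229875, p(100)=190569292, p(101)=214481126, p(102)=241265379, p(103)=271248950, p(104)=304801365, p(105)=342325709, p(106)=384276336, p(107)=431149389, p(108)=483502844, p(109)=541946240, p(110)=607163746, p(111)=679903203, p(112)=761002156, p(113)=851376628, p(114)=952050665, p(115)=1064144451, p(116)=1188908248, p(117)=1327710076, p(118)=1482074143, p(119)=1653668665, p(120)=1844349560, p(121)=2056148051, p(122)=2291320912, p(123)=2552338241, p(124)=2841940500, p(125)=3163127352, p(126)=3519222692, p(127)=3913864295, p(128)=4351078600, p(129)=4835271870, p(130)=5371315400, p(131)=5964539504, p(132)=6620830889, p(133)=7346629512, p(134)=8149040695, p(135)=9035836076, p(136)=10015581680, p(137)=11097645016, p(138)=12292341831, p(139)=13610949895, p(140)=15065878135, p(141)=16670689208, p(142)=18440293320, p(143)=20390982757, p(144)=22540654445, p(145)=24908858009, p(146)=27517052599, p(147)=30388671978, p(148)=33549419497, p(149)=37027355200, p(150)=40853235313, p(151)=45060624582, p(152)=49686288421, p(153)=54770336324, p(154)=60356673280, p(155)=66493182097, p(156)=73232243759, p(157)=80630964769, p(158)=88751778802, p(159)=97662728555, p(160)=107438159466, p(161)=118159068427, p(162)=129913904637, p(163)=142798995930, p(164)=156919475295, p(165)=172389800255, p(166)=189334822579, p(167)=207890420102, p(168)=228204732751, p(169)=250438925115, p(170)=274768617130, p(171)=301384802048, p(172)=330495499613, p(173)=362326859895, p(174)=397125074750, p(175)=435157697830, p(176)=476715857290, p(177)=522115831195, p(178)=571701605655, p(179)=625846753120, p(180)=684957390936, p(181)=749474411781, p(182)=819876908323, p(183)=896684817527, p(184)=980462880430, p(185)=1071823774337, p(186)=1171432692373, p(187)=1280011042268, p(188)=1398341745571, p(189)=1527273599625, p(190)=1667727404093, p(191)=1820701100652, p(192)=1987276856363, p(193)=2168627105469, p(194)=2366022741845, p(195)=2580840212973, p(196)=2814570987591, p(197)=3068829878530, p(198)=3345365983698.
Final step: p(199) = p(198) + p(197) - p(194) - p(192) + p(187) + p(184) - p(177) - p(173) + p(164) + p(159) - p(148) - p(142) + p(129) + p(122) - p(107) - p(99) + p(82) + p(73) - p(54) - p(44) + p(23) + p(12)
= 3345365983698 + 3068829878530 - 2366022741845 - 1987276856363 + 1280011042268 + 980462880430 - 522115831195 - 362326859895 + 156919475295 + 97662728555 - 33549419497 - 18440293320 + 4835271870 + 2291320912 - 431149389 - 169229875 + 20506255 + 6185689 - 386155 - 75175 + 1255 + 77
= 3646072432125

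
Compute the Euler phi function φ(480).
128

480 = 2^5 × 3 × 5
φ(n) = n × ∏(1 - 1/p) for each prime p dividing n
φ(480) = 480 × (1 - 1/2) × (1 - 1/3) × (1 - 1/5) = 128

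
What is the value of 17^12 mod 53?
28

Repeated squaring. Binary of 12 = 1100.
17^1 ≡ 17 (mod 53); 17^2 ≡ 24 (mod 53); 17^4 ≡ 46 (mod 53); 17^8 ≡ 49 (mod 53)
17^12 = 17^4 × 17^8 ≡ 28 (mod 53)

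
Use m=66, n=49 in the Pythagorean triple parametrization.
(1955, 6468, 6757)

Euclid's formula: a = m² - n², b = 2mn, c = m² + n²
m = 66, n = 49
a = 66² - 49² = 4356 - 2401 = 1955
b = 2 × 66 × 49 = 6468
c = 66² + 49² = 4356 + 2401 = 6757
Verification: 1955² + 6468² = 3822025 + 41835024 = 45657049 = 6757² ✓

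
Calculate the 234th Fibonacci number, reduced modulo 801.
199

Matrix identity: Q^n = [[F_(n+1), F_n], [F_n, F_(n-1)]] with Q = [[1,1],[1,0]].
n = 234 = 11101010₂. Square-and-multiply, entries mod 801:
Q^1 = [[1,1],[1,0]]
Q^3 = (Q^1)²·Q = [[3,2],[2,1]]
Q^7 = (Q^3)²·Q = [[21,13],[13,8]]
Q^14 = (Q^7)² = [[610,377],[377,233]]
Q^29 = (Q^14)²·Q = [[602,788],[788,615]]
Q^58 = (Q^29)² = [[521,199],[199,322]]
Q^117 = (Q^58)²·Q = [[602,254],[254,348]]
Q^234 = (Q^117)² = [[788,199],[199,589]]
F_234 mod 801 = Q^234[0][1] = 199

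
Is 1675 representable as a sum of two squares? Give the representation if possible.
Not possible

Factorization: 1675 = 5^2 × 67
By Fermat: n is sum of two squares iff every prime p ≡ 3 (mod 4) appears to even power.
Prime(s) ≡ 3 (mod 4) with odd exponent: [(67, 1)]
Therefore 1675 cannot be expressed as a² + b².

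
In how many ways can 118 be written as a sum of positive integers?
1482074143

p(n) counts ways to write n as a sum of positive integers (order ignored).
Euler's pentagonal recurrence: p(k) = p(k-1) + p(k-2) - p(k-5) - p(k-7) + p(k-12) + p(k-15) - ... (offsets j(3j∓1)/2, signs ++--, p(0)=1, p(<0)=0).
DP table for k = 0..117: p(0)=1, p(1)=1, p(2)=2, p(3)=3, p(4)=5, p(5)=7, p(6)=11, p(7)=15, p(8)=22, p(9)=30, p(10)=42, p(11)=56, p(12)=77, p(13)=101, p(14)=135, p(15)=176, p(16)=231, p(17)=297, p(18)=385, p(19)=490, p(20)=627, p(21)=792, p(22)=1002, p(23)=1255, p(24)=1575, p(25)=1958, p(26)=2436, p(27)=3010, p(28)=3718, p(29)=4565, p(30)=5604, p(31)=6842, p(32)=8349, p(33)=10143, p(34)=12310, p(35)=14883, p(36)=17977, p(37)=21637, p(38)=26015, p(39)=31185, p(40)=37338, p(41)=44583, p(42)=53174, p(43)=63261, p(44)=75175, p(45)=89134, p(46)=105558, p(47)=124754, p(48)=147273, p(49)=173525, p(50)=204226, p(51)=239943, p(52)=281589, p(53)=329931, p(54)=386155, p(55)=451276, p(56)=526823, p(57)=614154, p(58)=715220, p(59)=831820, p(60)=966467, p(61)=1121505, p(62)=1300156, p(63)=1505499, p(64)=1741630, p(65)=2012558, p(66)=2323520, p(67)=2679689, p(68)=3087735, p(69)=3554345, p(70)=4087968, p(71)=4697205, p(72)=5392783, p(73)=6185689, p(74)=7089500, p(75)=8118264, p(76)=9289091, p(77)=10619863, p(78)=12132164, p(79)=13848650, p(80)=15796476, p(81)=18004327, p(82)=20506255, p(83)=23338469, p(84)=26543660, p(85)=30167357, p(86)=34262962, p(87)=38887673, p(88)=44108109, p(89)=49995925, p(90)=56634173, p(91)=64112359, p(92)=72533807, p(93)=82010177, p(94)=92669720, p(95)=104651419, p(96)=118114304, p(97)=133230930, p(98)=150198136, p(99)=169229875, p(100)=190569292, p(101)=214481126, p(102)=241265379, p(103)=271248950, p(104)=304801365, p(105)=342325709, p(106)=384276336, p(107)=431149389, p(108)=483502844, p(109)=541946240, p(110)=607163746, p(111)=679903203, p(112)=761002156, p(113)=851376628, p(114)=952050665, p(115)=1064144451, p(116)=1188908248, p(117)=1327710076.
Final step: p(118) = p(117) + p(116) - p(113) - p(111) + p(106) + p(103) - p(96) - p(92) + p(83) + p(78) - p(67) - p(61) + p(48) + p(41) - p(26) - p(18) + p(1)
= 1327710076 + 1188908248 - 851376628 - 679903203 + 384276336 + 271248950 - 118114304 - 72533807 + 23338469 + 12132164 - 2679689 - 1121505 + 147273 + 44583 - 2436 - 385 + 1
= 1482074143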